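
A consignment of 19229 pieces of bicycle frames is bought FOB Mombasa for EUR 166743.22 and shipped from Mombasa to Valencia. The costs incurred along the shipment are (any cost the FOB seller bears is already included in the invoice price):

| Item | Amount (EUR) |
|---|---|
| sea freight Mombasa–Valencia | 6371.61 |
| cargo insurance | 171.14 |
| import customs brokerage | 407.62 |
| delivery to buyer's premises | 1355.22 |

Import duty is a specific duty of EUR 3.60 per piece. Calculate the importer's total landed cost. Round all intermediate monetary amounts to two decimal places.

Total landed cost: EUR 244273.21

FOB: the seller bears costs until goods are on board at the origin port; the buyer bears freight, insurance and all costs thereafter.
CIF value = FOB price + freight + insurance = 166743.22 + 6371.61 + 171.14 = 173285.97
Import duty = 19229 × 3.60 = 69224.40
Buyer bears: freight 6371.61 + insurance 171.14 + brokerage 407.62 + delivery 1355.22 + duty 69224.40 = 77529.99
Landed cost = invoice 166743.22 + 77529.99 = 244273.21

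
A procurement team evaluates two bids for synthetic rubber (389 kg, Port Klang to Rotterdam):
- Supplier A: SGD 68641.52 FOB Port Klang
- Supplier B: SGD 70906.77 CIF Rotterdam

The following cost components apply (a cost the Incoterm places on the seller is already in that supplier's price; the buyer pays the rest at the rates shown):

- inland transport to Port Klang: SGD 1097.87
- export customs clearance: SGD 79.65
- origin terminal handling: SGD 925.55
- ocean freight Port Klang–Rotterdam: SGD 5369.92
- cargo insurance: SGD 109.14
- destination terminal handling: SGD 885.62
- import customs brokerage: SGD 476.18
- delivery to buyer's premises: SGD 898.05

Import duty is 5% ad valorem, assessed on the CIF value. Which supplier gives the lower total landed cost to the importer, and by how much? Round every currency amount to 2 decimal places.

Supplier A (FOB):
CIF value = FOB price + freight + insurance = 68641.52 + 5369.92 + 109.14 = 74120.58
Import duty = 74120.58 × 5% = 3706.03
Buyer bears (A): 5369.92 + 109.14 + 885.62 + 476.18 + 898.05 = 7738.91
Landed cost (A) = invoice 68641.52 + 7738.91 + duty 3706.03 = 80086.46
Supplier B (CIF):
The CIF price already equals the CIF value: 70906.77
Import duty = 70906.77 × 5% = 3545.34
Buyer bears (B): 885.62 + 476.18 + 898.05 = 2259.85
Landed cost (B) = invoice 70906.77 + 2259.85 + duty 3545.34 = 76711.96
Difference = |80086.46 − 76711.96| = 3374.50

Supplier B is cheaper by SGD 3374.50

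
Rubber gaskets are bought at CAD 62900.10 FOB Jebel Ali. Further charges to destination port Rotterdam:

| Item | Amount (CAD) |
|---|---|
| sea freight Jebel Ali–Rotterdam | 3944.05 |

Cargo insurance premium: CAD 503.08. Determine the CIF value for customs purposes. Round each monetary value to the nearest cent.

CIF value: CAD 67347.23

CIF = FOB price + freight + insurance
CIF = 62900.10 + 3944.05 + 503.08 = 67347.23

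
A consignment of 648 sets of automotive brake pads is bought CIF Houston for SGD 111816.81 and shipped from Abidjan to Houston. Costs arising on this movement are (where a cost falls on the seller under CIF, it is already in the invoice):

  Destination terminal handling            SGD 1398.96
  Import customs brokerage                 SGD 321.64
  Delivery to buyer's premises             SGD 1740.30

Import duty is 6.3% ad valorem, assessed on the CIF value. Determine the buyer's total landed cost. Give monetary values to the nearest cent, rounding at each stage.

Total landed cost: SGD 122322.17

CIF: the seller pays costs through ocean freight and marine insurance to the destination port.
The CIF price already equals the CIF value: 111816.81
Import duty = 111816.81 × 6.3% = 7044.46
Buyer bears: destination terminal 1398.96 + brokerage 321.64 + delivery 1740.30 + duty 7044.46 = 10505.36
Landed cost = invoice 111816.81 + 10505.36 = 122322.17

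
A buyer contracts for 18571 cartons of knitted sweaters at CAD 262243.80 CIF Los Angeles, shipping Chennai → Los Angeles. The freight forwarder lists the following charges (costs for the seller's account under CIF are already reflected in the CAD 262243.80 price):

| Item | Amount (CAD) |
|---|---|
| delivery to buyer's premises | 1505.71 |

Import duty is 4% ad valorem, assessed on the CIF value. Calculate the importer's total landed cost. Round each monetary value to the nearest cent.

Total landed cost: CAD 274239.26

CIF: the seller pays costs through ocean freight and marine insurance to the destination port.
The CIF price already equals the CIF value: 262243.80
Import duty = 262243.80 × 4% = 10489.75
Buyer bears: delivery 1505.71 + duty 10489.75 = 11995.46
Landed cost = invoice 262243.80 + 11995.46 = 274239.26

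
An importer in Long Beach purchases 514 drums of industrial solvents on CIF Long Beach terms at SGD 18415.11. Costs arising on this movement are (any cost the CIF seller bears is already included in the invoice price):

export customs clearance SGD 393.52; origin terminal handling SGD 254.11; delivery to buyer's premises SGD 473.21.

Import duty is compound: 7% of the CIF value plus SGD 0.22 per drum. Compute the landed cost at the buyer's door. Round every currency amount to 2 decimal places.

CIF: the seller pays costs through ocean freight and marine insurance to the destination port.
Already in the invoice (seller's account under CIF): export clearance, origin terminal — exclude.
The CIF price already equals the CIF value: 18415.11
Ad valorem component: 18415.11 × 7% = 1289.06
Specific component: 514 × 0.22 = 113.08
Import duty = 1289.06 + 113.08 = 1402.14
Buyer bears: delivery 473.21 + duty 1402.14 = 1875.35
Landed cost = invoice 18415.11 + 1875.35 = 20290.46

Total landed cost: SGD 20290.46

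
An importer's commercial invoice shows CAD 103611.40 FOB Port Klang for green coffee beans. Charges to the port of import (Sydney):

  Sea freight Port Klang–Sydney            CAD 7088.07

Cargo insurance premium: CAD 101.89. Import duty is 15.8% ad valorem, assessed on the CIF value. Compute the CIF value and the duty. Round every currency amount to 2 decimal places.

CIF = FOB price + freight + insurance
CIF = 103611.40 + 7088.07 + 101.89 = 110801.36
Import duty = 110801.36 × 15.8% = 17506.61

CIF value: CAD 110801.36; import duty: CAD 17506.61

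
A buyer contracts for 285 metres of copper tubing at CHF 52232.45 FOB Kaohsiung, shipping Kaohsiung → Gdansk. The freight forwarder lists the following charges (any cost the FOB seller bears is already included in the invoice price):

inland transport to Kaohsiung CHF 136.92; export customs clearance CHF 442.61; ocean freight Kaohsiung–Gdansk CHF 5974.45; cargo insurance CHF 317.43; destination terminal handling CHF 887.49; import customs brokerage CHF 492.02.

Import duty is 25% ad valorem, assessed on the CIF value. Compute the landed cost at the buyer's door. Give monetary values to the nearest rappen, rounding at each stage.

Total landed cost: CHF 74534.92

FOB: the seller bears costs until goods are on board at the origin port; the buyer bears freight, insurance and all costs thereafter.
Already in the invoice (seller's account under FOB): inland to port, export clearance — exclude.
CIF value = FOB price + freight + insurance = 52232.45 + 5974.45 + 317.43 = 58524.33
Import duty = 58524.33 × 25% = 14631.08
Buyer bears: freight 5974.45 + insurance 317.43 + destination terminal 887.49 + brokerage 492.02 + duty 14631.08 = 22302.47
Landed cost = invoice 52232.45 + 22302.47 = 74534.92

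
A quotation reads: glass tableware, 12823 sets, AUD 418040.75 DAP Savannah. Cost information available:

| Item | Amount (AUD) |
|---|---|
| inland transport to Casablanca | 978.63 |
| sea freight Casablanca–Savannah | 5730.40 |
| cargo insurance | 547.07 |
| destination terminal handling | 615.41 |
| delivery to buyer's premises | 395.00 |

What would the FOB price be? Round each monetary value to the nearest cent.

FOB price: AUD 410752.87

Not relevant to the conversion: inland to port — on the seller under both DAP and FOB; already in the DAP price and stays in the FOB price.
From DAP to FOB, the seller no longer bears: freight, insurance, destination terminal, delivery.
FOB price = 418040.75 − 5730.40 − 547.07 − 615.41 − 395.00 = 410752.87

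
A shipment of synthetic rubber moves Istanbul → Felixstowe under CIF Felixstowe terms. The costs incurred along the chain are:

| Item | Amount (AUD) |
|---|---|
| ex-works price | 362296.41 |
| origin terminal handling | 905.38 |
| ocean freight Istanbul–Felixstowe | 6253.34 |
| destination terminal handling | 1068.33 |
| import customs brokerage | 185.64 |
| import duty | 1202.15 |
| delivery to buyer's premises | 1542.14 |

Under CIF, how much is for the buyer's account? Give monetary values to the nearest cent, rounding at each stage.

CIF: the seller pays costs through ocean freight and marine insurance to the destination port.
Seller's account: goods 362296.41 + origin terminal 905.38 + freight 6253.34 = 369455.13
Buyer's account: destination terminal 1068.33 + brokerage 185.64 + duty 1202.15 + delivery 1542.14 = 3998.26

Buyer's account: AUD 3998.26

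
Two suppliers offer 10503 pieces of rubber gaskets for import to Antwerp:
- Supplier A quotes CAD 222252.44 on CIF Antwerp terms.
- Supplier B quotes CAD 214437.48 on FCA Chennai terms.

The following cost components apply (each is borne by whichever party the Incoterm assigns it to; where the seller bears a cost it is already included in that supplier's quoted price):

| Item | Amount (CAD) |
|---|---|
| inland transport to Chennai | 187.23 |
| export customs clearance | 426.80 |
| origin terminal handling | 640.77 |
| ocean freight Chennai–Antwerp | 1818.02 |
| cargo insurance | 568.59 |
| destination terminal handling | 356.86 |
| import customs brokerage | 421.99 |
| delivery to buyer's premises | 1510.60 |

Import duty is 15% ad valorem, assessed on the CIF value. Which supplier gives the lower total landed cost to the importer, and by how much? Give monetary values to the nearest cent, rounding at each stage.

Supplier A (CIF):
The CIF price already equals the CIF value: 222252.44
Import duty = 222252.44 × 15% = 33337.87
Buyer bears (A): 356.86 + 421.99 + 1510.60 = 2289.45
Landed cost (A) = invoice 222252.44 + 2289.45 + duty 33337.87 = 257879.76
Supplier B (FCA):
CIF value = FCA price + origin terminal + freight + insurance = 214437.48 + 640.77 + 1818.02 + 568.59 = 217464.86
Import duty = 217464.86 × 15% = 32619.73
Buyer bears (B): 640.77 + 1818.02 + 568.59 + 356.86 + 421.99 + 1510.60 = 5316.83
Landed cost (B) = invoice 214437.48 + 5316.83 + duty 32619.73 = 252374.04
Difference = |257879.76 − 252374.04| = 5505.72

Supplier B is cheaper by CAD 5505.72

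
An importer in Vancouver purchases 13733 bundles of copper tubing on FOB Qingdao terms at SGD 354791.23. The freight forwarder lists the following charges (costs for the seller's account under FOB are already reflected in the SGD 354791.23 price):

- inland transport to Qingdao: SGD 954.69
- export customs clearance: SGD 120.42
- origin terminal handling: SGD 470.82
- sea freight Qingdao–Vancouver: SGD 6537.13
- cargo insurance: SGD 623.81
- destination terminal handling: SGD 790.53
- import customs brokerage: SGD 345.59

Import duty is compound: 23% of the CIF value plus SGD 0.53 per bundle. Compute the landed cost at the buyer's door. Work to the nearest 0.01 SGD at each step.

FOB: the seller bears costs until goods are on board at the origin port; the buyer bears freight, insurance and all costs thereafter.
Already in the invoice (seller's account under FOB): inland to port, export clearance, origin terminal — exclude.
CIF value = FOB price + freight + insurance = 354791.23 + 6537.13 + 623.81 = 361952.17
Ad valorem component: 361952.17 × 23% = 83249.00
Specific component: 13733 × 0.53 = 7278.49
Import duty = 83249.00 + 7278.49 = 90527.49
Buyer bears: freight 6537.13 + insurance 623.81 + destination terminal 790.53 + brokerage 345.59 + duty 90527.49 = 98824.55
Landed cost = invoice 354791.23 + 98824.55 = 453615.78

Total landed cost: SGD 453615.78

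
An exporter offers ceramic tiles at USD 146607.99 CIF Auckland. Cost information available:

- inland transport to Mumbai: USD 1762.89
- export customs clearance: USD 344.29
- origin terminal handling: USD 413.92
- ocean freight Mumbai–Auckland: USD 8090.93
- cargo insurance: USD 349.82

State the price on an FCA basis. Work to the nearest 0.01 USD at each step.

FCA price: USD 137753.32

Not relevant to the conversion: inland to port, export clearance — on the seller under both CIF and FCA; already in the CIF price and stays in the FCA price.
From CIF to FCA, the seller no longer bears: origin terminal, freight, insurance.
FCA price = 146607.99 − 413.92 − 8090.93 − 349.82 = 137753.32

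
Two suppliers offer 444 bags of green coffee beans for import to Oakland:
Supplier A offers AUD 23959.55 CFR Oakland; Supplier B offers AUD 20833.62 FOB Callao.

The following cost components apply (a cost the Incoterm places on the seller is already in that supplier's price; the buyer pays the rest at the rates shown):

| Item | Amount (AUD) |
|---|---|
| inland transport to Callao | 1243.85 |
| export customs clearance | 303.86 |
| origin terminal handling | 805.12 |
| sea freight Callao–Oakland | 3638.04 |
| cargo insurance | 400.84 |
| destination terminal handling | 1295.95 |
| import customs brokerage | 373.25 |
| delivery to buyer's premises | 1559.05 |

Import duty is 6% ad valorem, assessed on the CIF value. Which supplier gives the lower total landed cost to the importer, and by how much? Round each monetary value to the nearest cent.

Supplier A (CFR):
CIF value = CFR price + insurance = 23959.55 + 400.84 = 24360.39
Import duty = 24360.39 × 6% = 1461.62
Buyer bears (A): 400.84 + 1295.95 + 373.25 + 1559.05 = 3629.09
Landed cost (A) = invoice 23959.55 + 3629.09 + duty 1461.62 = 29050.26
Supplier B (FOB):
CIF value = FOB price + freight + insurance = 20833.62 + 3638.04 + 400.84 = 24872.50
Import duty = 24872.50 × 6% = 1492.35
Buyer bears (B): 3638.04 + 400.84 + 1295.95 + 373.25 + 1559.05 = 7267.13
Landed cost (B) = invoice 20833.62 + 7267.13 + duty 1492.35 = 29593.10
Difference = |29050.26 − 29593.10| = 542.84

Supplier A is cheaper by AUD 542.84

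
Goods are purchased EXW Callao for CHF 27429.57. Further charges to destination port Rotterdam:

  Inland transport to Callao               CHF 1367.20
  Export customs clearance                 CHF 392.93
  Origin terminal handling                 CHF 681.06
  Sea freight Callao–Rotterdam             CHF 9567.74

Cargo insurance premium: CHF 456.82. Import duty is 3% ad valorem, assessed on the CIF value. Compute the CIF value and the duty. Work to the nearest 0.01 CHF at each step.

CIF = EXW price + pre-shipment costs + freight + insurance
CIF = 27429.57 + 1367.20 + 392.93 + 681.06 + 9567.74 + 456.82 = 39895.32
Import duty = 39895.32 × 3% = 1196.86

CIF value: CHF 39895.32; import duty: CHF 1196.86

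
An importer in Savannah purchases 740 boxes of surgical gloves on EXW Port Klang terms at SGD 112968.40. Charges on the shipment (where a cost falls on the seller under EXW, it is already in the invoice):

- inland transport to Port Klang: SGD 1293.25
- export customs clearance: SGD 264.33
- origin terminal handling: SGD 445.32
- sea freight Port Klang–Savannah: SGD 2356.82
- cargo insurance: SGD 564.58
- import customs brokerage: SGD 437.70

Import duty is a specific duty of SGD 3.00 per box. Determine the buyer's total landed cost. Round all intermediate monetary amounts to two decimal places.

EXW: the seller makes goods available at their premises; the buyer bears all onward costs.
CIF value = EXW price + inland to port + export clearance + origin terminal + freight + insurance = 112968.40 + 1293.25 + 264.33 + 445.32 + 2356.82 + 564.58 = 117892.70
Import duty = 740 × 3.00 = 2220.00
Buyer bears: inland to port 1293.25 + export clearance 264.33 + origin terminal 445.32 + freight 2356.82 + insurance 564.58 + brokerage 437.70 + duty 2220.00 = 7582.00
Landed cost = invoice 112968.40 + 7582.00 = 120550.40

Total landed cost: SGD 120550.40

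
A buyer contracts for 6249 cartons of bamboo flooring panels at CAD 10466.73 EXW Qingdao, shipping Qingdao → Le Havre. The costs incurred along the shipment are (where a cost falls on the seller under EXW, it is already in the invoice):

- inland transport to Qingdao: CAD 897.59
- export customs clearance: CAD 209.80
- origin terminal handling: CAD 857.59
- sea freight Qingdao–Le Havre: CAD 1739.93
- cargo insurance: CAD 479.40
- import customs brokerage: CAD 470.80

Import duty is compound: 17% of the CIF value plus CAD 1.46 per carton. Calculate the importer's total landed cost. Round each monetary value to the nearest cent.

Total landed cost: CAD 26736.06

EXW: the seller makes goods available at their premises; the buyer bears all onward costs.
CIF value = EXW price + inland to port + export clearance + origin terminal + freight + insurance = 10466.73 + 897.59 + 209.80 + 857.59 + 1739.93 + 479.40 = 14651.04
Ad valorem component: 14651.04 × 17% = 2490.68
Specific component: 6249 × 1.46 = 9123.54
Import duty = 2490.68 + 9123.54 = 11614.22
Buyer bears: inland to port 897.59 + export clearance 209.80 + origin terminal 857.59 + freight 1739.93 + insurance 479.40 + brokerage 470.80 + duty 11614.22 = 16269.33
Landed cost = invoice 10466.73 + 16269.33 = 26736.06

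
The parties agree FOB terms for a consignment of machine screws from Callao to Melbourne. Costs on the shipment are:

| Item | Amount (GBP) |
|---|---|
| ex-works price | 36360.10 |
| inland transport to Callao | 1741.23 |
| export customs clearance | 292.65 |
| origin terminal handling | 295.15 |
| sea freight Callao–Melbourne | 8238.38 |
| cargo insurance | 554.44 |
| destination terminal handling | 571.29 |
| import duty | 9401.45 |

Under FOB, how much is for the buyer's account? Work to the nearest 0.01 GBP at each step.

Buyer's account: GBP 18765.56

FOB: the seller bears costs until goods are on board at the origin port; the buyer bears freight, insurance and all costs thereafter.
Seller's account: goods 36360.10 + inland to port 1741.23 + export clearance 292.65 + origin terminal 295.15 = 38689.13
Buyer's account: freight 8238.38 + insurance 554.44 + destination terminal 571.29 + duty 9401.45 = 18765.56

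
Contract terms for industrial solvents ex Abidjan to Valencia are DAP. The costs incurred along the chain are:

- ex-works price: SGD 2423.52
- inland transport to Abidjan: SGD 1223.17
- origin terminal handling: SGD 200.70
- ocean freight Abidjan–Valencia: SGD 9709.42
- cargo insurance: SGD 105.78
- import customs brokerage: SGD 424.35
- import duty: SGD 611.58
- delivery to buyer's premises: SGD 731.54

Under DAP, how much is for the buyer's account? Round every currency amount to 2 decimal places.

Buyer's account: SGD 1035.93

DAP: the seller bears all costs to the named destination except import duty and clearance.
Seller's account: goods 2423.52 + inland to port 1223.17 + origin terminal 200.70 + freight 9709.42 + insurance 105.78 + delivery 731.54 = 14394.13
Buyer's account: brokerage 424.35 + duty 611.58 = 1035.93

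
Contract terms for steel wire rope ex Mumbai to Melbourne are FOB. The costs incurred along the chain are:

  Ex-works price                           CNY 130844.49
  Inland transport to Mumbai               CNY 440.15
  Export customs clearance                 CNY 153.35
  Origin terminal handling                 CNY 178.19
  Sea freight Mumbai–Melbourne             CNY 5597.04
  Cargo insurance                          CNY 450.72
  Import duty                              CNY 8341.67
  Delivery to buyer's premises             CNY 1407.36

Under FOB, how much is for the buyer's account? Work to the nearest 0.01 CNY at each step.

Buyer's account: CNY 15796.79

FOB: the seller bears costs until goods are on board at the origin port; the buyer bears freight, insurance and all costs thereafter.
Seller's account: goods 130844.49 + inland to port 440.15 + export clearance 153.35 + origin terminal 178.19 = 131616.18
Buyer's account: freight 5597.04 + insurance 450.72 + duty 8341.67 + delivery 1407.36 = 15796.79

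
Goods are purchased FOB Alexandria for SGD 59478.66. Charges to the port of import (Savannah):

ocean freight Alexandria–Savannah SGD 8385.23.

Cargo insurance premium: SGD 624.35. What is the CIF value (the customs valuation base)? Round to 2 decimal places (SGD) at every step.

CIF value: SGD 68488.24

CIF = FOB price + freight + insurance
CIF = 59478.66 + 8385.23 + 624.35 = 68488.24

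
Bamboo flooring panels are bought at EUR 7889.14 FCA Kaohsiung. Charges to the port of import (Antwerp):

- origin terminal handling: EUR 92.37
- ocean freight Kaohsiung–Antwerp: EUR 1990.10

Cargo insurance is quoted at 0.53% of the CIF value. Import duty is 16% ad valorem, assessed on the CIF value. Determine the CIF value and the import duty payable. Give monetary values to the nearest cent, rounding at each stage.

CIF value: EUR 10024.74; import duty: EUR 1603.96

Let C be the CIF value. C = FCA price + pre-shipment costs + freight + 0.53% × C
C − 0.53% × C = 7889.14 + 92.37 + 1990.10
0.9947 × C = 9971.61
C = 9971.61 / 0.9947 = 10024.74
Insurance premium = 0.53% × 10024.74 = 53.13
Import duty = 10024.74 × 16% = 1603.96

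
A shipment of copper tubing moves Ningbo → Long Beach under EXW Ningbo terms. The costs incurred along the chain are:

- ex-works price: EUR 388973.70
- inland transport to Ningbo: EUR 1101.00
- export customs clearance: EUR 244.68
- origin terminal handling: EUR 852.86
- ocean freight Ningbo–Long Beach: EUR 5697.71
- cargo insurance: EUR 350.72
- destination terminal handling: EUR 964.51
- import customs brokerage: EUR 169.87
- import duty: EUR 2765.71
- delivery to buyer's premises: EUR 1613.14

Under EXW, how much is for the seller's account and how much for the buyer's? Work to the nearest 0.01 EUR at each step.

EXW: the seller makes goods available at their premises; the buyer bears all onward costs.
Seller's account: goods 388973.70 = 388973.70
Buyer's account: inland to port 1101.00 + export clearance 244.68 + origin terminal 852.86 + freight 5697.71 + insurance 350.72 + destination terminal 964.51 + brokerage 169.87 + duty 2765.71 + delivery 1613.14 = 13760.20

Seller: EUR 388973.70; buyer: EUR 13760.20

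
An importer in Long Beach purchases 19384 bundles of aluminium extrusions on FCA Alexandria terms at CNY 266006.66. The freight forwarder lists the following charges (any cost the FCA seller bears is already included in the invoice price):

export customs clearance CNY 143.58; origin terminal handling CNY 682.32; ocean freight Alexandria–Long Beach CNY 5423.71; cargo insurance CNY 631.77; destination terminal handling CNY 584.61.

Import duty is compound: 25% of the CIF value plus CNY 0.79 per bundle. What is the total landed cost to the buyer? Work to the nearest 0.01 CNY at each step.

FCA: the seller delivers export-cleared goods to the carrier; the buyer bears costs from that point.
Already in the invoice (seller's account under FCA): export clearance — exclude.
CIF value = FCA price + origin terminal + freight + insurance = 266006.66 + 682.32 + 5423.71 + 631.77 = 272744.46
Ad valorem component: 272744.46 × 25% = 68186.12
Specific component: 19384 × 0.79 = 15313.36
Import duty = 68186.12 + 15313.36 = 83499.48
Buyer bears: origin terminal 682.32 + freight 5423.71 + insurance 631.77 + destination terminal 584.61 + duty 83499.48 = 90821.89
Landed cost = invoice 266006.66 + 90821.89 = 356828.55

Total landed cost: CNY 356828.55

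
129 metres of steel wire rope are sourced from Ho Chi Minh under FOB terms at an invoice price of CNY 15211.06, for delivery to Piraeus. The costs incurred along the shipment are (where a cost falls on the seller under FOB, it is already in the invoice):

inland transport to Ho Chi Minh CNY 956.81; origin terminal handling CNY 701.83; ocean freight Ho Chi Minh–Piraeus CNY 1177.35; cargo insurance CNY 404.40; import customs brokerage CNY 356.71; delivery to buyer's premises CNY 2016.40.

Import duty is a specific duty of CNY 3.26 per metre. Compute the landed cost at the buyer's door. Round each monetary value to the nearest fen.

FOB: the seller bears costs until goods are on board at the origin port; the buyer bears freight, insurance and all costs thereafter.
Already in the invoice (seller's account under FOB): inland to port, origin terminal — exclude.
CIF value = FOB price + freight + insurance = 15211.06 + 1177.35 + 404.40 = 16792.81
Import duty = 129 × 3.26 = 420.54
Buyer bears: freight 1177.35 + insurance 404.40 + brokerage 356.71 + delivery 2016.40 + duty 420.54 = 4375.40
Landed cost = invoice 15211.06 + 4375.40 = 19586.46

Total landed cost: CNY 19586.46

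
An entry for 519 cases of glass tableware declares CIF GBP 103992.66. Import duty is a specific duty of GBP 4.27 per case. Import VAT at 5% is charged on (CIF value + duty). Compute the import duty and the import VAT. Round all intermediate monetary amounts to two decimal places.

Import duty: GBP 2216.13; import VAT: GBP 5310.44

Import duty = 519 × 4.27 = 2216.13
VAT base = CIF + duty = 103992.66 + 2216.13 = 106208.79
Import VAT = 106208.79 × 5% = 5310.44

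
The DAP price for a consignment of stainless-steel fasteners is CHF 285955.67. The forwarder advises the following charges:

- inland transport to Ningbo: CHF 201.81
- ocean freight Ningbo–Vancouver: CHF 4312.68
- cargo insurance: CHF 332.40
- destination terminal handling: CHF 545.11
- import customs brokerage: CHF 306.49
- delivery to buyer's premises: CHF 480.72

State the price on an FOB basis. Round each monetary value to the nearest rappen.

FOB price: CHF 280284.76

Not relevant to the conversion: inland to port — on the seller under both DAP and FOB; already in the DAP price and stays in the FOB price. brokerage — on the buyer under both terms; not part of either seller's price.
From DAP to FOB, the seller no longer bears: freight, insurance, destination terminal, delivery.
FOB price = 285955.67 − 4312.68 − 332.40 − 545.11 − 480.72 = 280284.76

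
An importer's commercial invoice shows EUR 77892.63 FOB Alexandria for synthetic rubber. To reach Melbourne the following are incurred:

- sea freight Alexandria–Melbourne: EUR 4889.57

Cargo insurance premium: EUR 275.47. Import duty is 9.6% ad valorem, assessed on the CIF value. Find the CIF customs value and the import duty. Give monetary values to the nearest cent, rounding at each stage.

CIF value: EUR 83057.67; import duty: EUR 7973.54

CIF = FOB price + freight + insurance
CIF = 77892.63 + 4889.57 + 275.47 = 83057.67
Import duty = 83057.67 × 9.6% = 7973.54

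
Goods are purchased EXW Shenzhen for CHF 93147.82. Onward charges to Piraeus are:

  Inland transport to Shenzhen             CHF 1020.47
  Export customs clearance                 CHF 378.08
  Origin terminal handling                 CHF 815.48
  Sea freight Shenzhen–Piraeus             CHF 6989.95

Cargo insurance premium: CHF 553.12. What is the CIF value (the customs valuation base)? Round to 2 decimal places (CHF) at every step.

CIF value: CHF 102904.92

CIF = EXW price + pre-shipment costs + freight + insurance
CIF = 93147.82 + 1020.47 + 378.08 + 815.48 + 6989.95 + 553.12 = 102904.92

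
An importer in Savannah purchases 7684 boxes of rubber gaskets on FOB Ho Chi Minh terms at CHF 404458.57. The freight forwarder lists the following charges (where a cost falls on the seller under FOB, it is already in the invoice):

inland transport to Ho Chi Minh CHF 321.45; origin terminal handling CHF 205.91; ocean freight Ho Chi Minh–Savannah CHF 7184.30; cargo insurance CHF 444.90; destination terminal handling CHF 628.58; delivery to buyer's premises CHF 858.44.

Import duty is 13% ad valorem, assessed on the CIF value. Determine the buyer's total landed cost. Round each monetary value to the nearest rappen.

FOB: the seller bears costs until goods are on board at the origin port; the buyer bears freight, insurance and all costs thereafter.
Already in the invoice (seller's account under FOB): inland to port, origin terminal — exclude.
CIF value = FOB price + freight + insurance = 404458.57 + 7184.30 + 444.90 = 412087.77
Import duty = 412087.77 × 13% = 53571.41
Buyer bears: freight 7184.30 + insurance 444.90 + destination terminal 628.58 + delivery 858.44 + duty 53571.41 = 62687.63
Landed cost = invoice 404458.57 + 62687.63 = 467146.20

Total landed cost: CHF 467146.20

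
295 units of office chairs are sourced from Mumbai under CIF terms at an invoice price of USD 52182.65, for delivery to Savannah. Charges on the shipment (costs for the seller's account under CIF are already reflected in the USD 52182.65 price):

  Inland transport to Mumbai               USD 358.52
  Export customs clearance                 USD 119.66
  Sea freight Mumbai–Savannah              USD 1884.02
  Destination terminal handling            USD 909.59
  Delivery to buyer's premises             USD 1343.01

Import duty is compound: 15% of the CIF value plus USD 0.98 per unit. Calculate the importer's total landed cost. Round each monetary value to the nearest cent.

Total landed cost: USD 62551.75

CIF: the seller pays costs through ocean freight and marine insurance to the destination port.
Already in the invoice (seller's account under CIF): inland to port, export clearance, freight — exclude.
The CIF price already equals the CIF value: 52182.65
Ad valorem component: 52182.65 × 15% = 7827.40
Specific component: 295 × 0.98 = 289.10
Import duty = 7827.40 + 289.10 = 8116.50
Buyer bears: destination terminal 909.59 + delivery 1343.01 + duty 8116.50 = 10369.10
Landed cost = invoice 52182.65 + 10369.10 = 62551.75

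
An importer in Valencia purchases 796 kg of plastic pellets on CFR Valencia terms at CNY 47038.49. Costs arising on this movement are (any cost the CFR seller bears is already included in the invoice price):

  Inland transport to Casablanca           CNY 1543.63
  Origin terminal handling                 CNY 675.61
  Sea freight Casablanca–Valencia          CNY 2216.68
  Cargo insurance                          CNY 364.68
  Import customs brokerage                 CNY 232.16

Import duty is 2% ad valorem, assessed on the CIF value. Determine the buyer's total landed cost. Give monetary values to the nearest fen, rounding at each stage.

CFR: the seller pays costs through ocean freight to the destination port, but not insurance.
Already in the invoice (seller's account under CFR): inland to port, origin terminal, freight — exclude.
CIF value = CFR price + insurance = 47038.49 + 364.68 = 47403.17
Import duty = 47403.17 × 2% = 948.06
Buyer bears: insurance 364.68 + brokerage 232.16 + duty 948.06 = 1544.90
Landed cost = invoice 47038.49 + 1544.90 = 48583.39

Total landed cost: CNY 48583.39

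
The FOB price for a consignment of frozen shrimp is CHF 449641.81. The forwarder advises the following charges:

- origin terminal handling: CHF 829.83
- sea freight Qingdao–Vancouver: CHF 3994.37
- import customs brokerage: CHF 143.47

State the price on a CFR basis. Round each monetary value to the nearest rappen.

CFR price: CHF 453636.18

Not relevant to the conversion: origin terminal — on the seller under both FOB and CFR; already in the FOB price and stays in the CFR price. brokerage — on the buyer under both terms; not part of either seller's price.
From FOB to CFR, the seller additionally bears: freight.
CFR price = 449641.81 + 3994.37 = 453636.18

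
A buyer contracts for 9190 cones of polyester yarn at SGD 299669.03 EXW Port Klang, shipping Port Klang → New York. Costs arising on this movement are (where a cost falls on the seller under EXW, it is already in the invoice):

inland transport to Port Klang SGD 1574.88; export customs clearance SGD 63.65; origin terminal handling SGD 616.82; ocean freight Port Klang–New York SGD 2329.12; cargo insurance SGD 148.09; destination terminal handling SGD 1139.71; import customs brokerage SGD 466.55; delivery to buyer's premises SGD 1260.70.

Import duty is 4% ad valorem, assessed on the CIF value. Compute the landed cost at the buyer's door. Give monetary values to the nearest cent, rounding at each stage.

EXW: the seller makes goods available at their premises; the buyer bears all onward costs.
CIF value = EXW price + inland to port + export clearance + origin terminal + freight + insurance = 299669.03 + 1574.88 + 63.65 + 616.82 + 2329.12 + 148.09 = 304401.59
Import duty = 304401.59 × 4% = 12176.06
Buyer bears: inland to port 1574.88 + export clearance 63.65 + origin terminal 616.82 + freight 2329.12 + insurance 148.09 + destination terminal 1139.71 + brokerage 466.55 + delivery 1260.70 + duty 12176.06 = 19775.58
Landed cost = invoice 299669.03 + 19775.58 = 319444.61

Total landed cost: SGD 319444.61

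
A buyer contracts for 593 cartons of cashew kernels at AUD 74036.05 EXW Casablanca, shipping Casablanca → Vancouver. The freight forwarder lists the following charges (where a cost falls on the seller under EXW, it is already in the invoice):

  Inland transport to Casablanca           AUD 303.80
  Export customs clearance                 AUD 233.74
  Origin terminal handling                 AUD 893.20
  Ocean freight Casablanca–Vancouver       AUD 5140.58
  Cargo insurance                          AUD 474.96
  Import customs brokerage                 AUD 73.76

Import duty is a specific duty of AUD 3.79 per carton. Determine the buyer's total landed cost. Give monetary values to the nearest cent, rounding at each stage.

Total landed cost: AUD 83403.56

EXW: the seller makes goods available at their premises; the buyer bears all onward costs.
CIF value = EXW price + inland to port + export clearance + origin terminal + freight + insurance = 74036.05 + 303.80 + 233.74 + 893.20 + 5140.58 + 474.96 = 81082.33
Import duty = 593 × 3.79 = 2247.47
Buyer bears: inland to port 303.80 + export clearance 233.74 + origin terminal 893.20 + freight 5140.58 + insurance 474.96 + brokerage 73.76 + duty 2247.47 = 9367.51
Landed cost = invoice 74036.05 + 9367.51 = 83403.56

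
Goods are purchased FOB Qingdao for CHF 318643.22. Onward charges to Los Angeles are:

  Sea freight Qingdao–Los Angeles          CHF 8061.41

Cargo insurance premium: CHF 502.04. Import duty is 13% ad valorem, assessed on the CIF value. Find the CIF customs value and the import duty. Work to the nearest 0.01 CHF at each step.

CIF = FOB price + freight + insurance
CIF = 318643.22 + 8061.41 + 502.04 = 327206.67
Import duty = 327206.67 × 13% = 42536.87

CIF value: CHF 327206.67; import duty: CHF 42536.87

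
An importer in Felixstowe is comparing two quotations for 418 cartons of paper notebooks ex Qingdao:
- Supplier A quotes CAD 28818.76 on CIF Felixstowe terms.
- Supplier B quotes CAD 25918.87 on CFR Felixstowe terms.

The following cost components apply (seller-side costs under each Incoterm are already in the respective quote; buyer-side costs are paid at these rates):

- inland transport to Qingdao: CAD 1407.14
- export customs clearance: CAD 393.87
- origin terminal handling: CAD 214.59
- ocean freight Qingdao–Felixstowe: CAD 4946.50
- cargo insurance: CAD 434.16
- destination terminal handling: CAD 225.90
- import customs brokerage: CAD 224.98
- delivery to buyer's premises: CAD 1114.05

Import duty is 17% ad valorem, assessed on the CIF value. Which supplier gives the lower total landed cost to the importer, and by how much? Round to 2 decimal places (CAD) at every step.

Supplier B is cheaper by CAD 2884.90

Supplier A (CIF):
The CIF price already equals the CIF value: 28818.76
Import duty = 28818.76 × 17% = 4899.19
Buyer bears (A): 225.90 + 224.98 + 1114.05 = 1564.93
Landed cost (A) = invoice 28818.76 + 1564.93 + duty 4899.19 = 35282.88
Supplier B (CFR):
CIF value = CFR price + insurance = 25918.87 + 434.16 = 26353.03
Import duty = 26353.03 × 17% = 4480.02
Buyer bears (B): 434.16 + 225.90 + 224.98 + 1114.05 = 1999.09
Landed cost (B) = invoice 25918.87 + 1999.09 + duty 4480.02 = 32397.98
Difference = |35282.88 − 32397.98| = 2884.90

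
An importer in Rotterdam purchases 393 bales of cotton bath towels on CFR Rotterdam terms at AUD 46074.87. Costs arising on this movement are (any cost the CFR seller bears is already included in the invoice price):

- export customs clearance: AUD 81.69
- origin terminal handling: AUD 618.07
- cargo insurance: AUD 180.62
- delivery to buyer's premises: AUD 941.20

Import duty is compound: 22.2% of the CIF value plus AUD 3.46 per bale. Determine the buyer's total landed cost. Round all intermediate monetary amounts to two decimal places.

CFR: the seller pays costs through ocean freight to the destination port, but not insurance.
Already in the invoice (seller's account under CFR): export clearance, origin terminal — exclude.
CIF value = CFR price + insurance = 46074.87 + 180.62 = 46255.49
Ad valorem component: 46255.49 × 22.2% = 10268.72
Specific component: 393 × 3.46 = 1359.78
Import duty = 10268.72 + 1359.78 = 11628.50
Buyer bears: insurance 180.62 + delivery 941.20 + duty 11628.50 = 12750.32
Landed cost = invoice 46074.87 + 12750.32 = 58825.19

Total landed cost: AUD 58825.19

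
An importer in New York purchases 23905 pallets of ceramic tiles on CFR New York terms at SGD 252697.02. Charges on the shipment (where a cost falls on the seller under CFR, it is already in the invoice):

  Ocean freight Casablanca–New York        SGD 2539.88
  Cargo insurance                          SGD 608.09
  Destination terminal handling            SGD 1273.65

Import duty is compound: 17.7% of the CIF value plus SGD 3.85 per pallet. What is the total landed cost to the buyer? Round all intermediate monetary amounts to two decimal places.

CFR: the seller pays costs through ocean freight to the destination port, but not insurance.
Already in the invoice (seller's account under CFR): freight — exclude.
CIF value = CFR price + insurance = 252697.02 + 608.09 = 253305.11
Ad valorem component: 253305.11 × 17.7% = 44835.00
Specific component: 23905 × 3.85 = 92034.25
Import duty = 44835.00 + 92034.25 = 136869.25
Buyer bears: insurance 608.09 + destination terminal 1273.65 + duty 136869.25 = 138750.99
Landed cost = invoice 252697.02 + 138750.99 = 391448.01

Total landed cost: SGD 391448.01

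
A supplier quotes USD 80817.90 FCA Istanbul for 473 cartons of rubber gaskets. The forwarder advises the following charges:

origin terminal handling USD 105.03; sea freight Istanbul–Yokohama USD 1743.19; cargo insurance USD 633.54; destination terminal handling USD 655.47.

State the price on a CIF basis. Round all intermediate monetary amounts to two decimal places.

CIF price: USD 83299.66

Not relevant to the conversion: destination terminal — on the buyer under both terms; not part of either seller's price.
From FCA to CIF, the seller additionally bears: origin terminal, freight, insurance.
CIF price = 80817.90 + 105.03 + 1743.19 + 633.54 = 83299.66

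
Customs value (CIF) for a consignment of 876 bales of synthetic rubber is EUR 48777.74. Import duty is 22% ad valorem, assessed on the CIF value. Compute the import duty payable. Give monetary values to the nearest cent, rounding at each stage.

Import duty = 48777.74 × 22% = 10731.10

Import duty: EUR 10731.10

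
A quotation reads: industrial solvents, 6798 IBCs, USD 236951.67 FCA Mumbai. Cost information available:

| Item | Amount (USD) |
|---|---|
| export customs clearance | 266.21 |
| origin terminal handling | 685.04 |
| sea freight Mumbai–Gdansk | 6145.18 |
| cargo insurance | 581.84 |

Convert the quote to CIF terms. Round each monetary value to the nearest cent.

CIF price: USD 244363.73

Not relevant to the conversion: export clearance — on the seller under both FCA and CIF; already in the FCA price and stays in the CIF price.
From FCA to CIF, the seller additionally bears: origin terminal, freight, insurance.
CIF price = 236951.67 + 685.04 + 6145.18 + 581.84 = 244363.73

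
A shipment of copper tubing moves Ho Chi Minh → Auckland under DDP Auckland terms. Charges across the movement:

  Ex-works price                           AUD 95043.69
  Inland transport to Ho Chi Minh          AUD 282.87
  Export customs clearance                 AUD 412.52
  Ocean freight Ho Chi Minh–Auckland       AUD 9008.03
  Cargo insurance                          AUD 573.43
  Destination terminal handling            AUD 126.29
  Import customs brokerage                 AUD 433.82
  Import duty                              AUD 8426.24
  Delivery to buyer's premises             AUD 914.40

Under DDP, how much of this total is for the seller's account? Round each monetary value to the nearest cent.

Seller's account: AUD 115221.29

DDP: the seller bears all costs including import duty.
Seller's account: goods 95043.69 + inland to port 282.87 + export clearance 412.52 + freight 9008.03 + insurance 573.43 + destination terminal 126.29 + brokerage 433.82 + duty 8426.24 + delivery 914.40 = 115221.29
Buyer's account: 0.00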